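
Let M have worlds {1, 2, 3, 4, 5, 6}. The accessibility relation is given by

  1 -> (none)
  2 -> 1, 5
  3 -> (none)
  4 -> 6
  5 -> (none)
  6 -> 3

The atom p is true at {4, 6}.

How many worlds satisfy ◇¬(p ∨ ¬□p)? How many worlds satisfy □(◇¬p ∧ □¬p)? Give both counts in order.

2 and 4

For ◇¬(p ∨ ¬□p):
1: no successors, so ◇¬(p ∨ ¬□p) fails. ✗
2: successors {1, 5}; ¬(p ∨ ¬□p) there: 1:T, 5:T. ✓
3: no successors, so ◇¬(p ∨ ¬□p) fails. ✗
4: successors {6}; ¬(p ∨ ¬□p) there: 6:F. ✗
5: no successors, so ◇¬(p ∨ ¬□p) fails. ✗
6: successors {3}; ¬(p ∨ ¬□p) there: 3:T. ✓
— 2 worlds.
For □(◇¬p ∧ □¬p):
1: no successors, so □(◇¬p ∧ □¬p) holds vacuously. ✓
2: successors {1, 5}; ◇¬p ∧ □¬p there: 1:F, 5:F. ✗
3: no successors, so □(◇¬p ∧ □¬p) holds vacuously. ✓
4: successors {6}; ◇¬p ∧ □¬p there: 6:T. ✓
5: no successors, so □(◇¬p ∧ □¬p) holds vacuously. ✓
6: successors {3}; ◇¬p ∧ □¬p there: 3:F. ✗
— 4 worlds.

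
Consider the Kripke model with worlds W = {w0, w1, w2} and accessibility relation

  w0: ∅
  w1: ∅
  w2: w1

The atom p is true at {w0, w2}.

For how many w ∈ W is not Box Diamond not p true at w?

w0: Box Diamond not p is T. ✗
w1: Box Diamond not p is T. ✗
w2: Box Diamond not p is F. ✓
Satisfying worlds: {w2}.

1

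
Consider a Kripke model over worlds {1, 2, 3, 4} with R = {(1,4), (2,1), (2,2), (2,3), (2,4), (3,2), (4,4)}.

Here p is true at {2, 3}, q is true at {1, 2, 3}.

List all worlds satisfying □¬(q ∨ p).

1: successors {4}; ¬(q ∨ p) there: 4:T. ✓
2: successors {1, 2, 3, 4}; ¬(q ∨ p) there: 1:F, 2:F, 3:F, 4:T. ✗
3: successors {2}; ¬(q ∨ p) there: 2:F. ✗
4: successors {4}; ¬(q ∨ p) there: 4:T. ✓

{1, 4}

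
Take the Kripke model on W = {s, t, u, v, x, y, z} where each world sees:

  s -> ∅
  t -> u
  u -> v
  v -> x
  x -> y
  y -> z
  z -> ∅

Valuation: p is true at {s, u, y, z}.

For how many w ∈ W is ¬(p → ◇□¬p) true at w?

2

s: p → ◇□¬p is F. ✓
t: p → ◇□¬p is T. ✗
u: p → ◇□¬p is T. ✗
v: p → ◇□¬p is T. ✗
x: p → ◇□¬p is T. ✗
y: p → ◇□¬p is T. ✗
z: p → ◇□¬p is F. ✓
Satisfying worlds: {s, z}.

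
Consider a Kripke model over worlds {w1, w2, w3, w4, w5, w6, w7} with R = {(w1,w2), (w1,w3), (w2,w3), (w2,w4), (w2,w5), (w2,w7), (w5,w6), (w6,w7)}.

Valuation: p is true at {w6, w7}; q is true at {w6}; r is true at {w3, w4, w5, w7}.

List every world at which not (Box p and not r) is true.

w1: Box p and not r is F. ✓
w2: Box p and not r is F. ✓
w3: Box p and not r is F. ✓
w4: Box p and not r is F. ✓
w5: Box p and not r is F. ✓
w6: Box p and not r is T. ✗
w7: Box p and not r is F. ✓

{w1, w2, w3, w4, w5, w7}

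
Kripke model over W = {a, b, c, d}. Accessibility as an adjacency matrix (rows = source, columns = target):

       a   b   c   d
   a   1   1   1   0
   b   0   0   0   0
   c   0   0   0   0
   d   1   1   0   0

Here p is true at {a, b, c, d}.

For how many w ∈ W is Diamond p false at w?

2

a: successors {a, b, c}; p there: a:T, b:T, c:T. ✓
b: no successors, so Diamond p fails. ✗
c: no successors, so Diamond p fails. ✗
d: successors {a, b}; p there: a:T, b:T. ✓
Satisfying worlds: {a, d}.
So Diamond p fails at the other 2 worlds.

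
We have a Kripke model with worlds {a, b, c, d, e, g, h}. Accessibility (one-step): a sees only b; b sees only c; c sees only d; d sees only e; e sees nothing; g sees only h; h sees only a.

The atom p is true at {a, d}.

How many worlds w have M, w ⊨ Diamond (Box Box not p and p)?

a: successors {b}; Box Box not p and p there: b:F. ✗
b: successors {c}; Box Box not p and p there: c:F. ✗
c: successors {d}; Box Box not p and p there: d:T. ✓
d: successors {e}; Box Box not p and p there: e:F. ✗
e: no successors, so Diamond (Box Box not p and p) fails. ✗
g: successors {h}; Box Box not p and p there: h:F. ✗
h: successors {a}; Box Box not p and p there: a:T. ✓
Satisfying worlds: {c, h}.

2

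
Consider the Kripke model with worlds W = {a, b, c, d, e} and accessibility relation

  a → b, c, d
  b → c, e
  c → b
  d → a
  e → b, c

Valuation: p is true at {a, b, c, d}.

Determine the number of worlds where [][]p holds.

2

a: successors {b, c, d}; []p there: b:F, c:T, d:T. ✗
b: successors {c, e}; []p there: c:T, e:T. ✓
c: successors {b}; []p there: b:F. ✗
d: successors {a}; []p there: a:T. ✓
e: successors {b, c}; []p there: b:F, c:T. ✗
Satisfying worlds: {b, d}.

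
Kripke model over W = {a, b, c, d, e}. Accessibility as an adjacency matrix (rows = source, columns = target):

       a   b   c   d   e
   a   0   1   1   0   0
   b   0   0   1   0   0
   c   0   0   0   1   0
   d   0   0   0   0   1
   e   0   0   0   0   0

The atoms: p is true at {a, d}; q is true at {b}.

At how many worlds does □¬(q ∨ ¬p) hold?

2

a: successors {b, c}; ¬(q ∨ ¬p) there: b:F, c:F. ✗
b: successors {c}; ¬(q ∨ ¬p) there: c:F. ✗
c: successors {d}; ¬(q ∨ ¬p) there: d:T. ✓
d: successors {e}; ¬(q ∨ ¬p) there: e:F. ✗
e: no successors, so □¬(q ∨ ¬p) holds vacuously. ✓
Satisfying worlds: {c, e}.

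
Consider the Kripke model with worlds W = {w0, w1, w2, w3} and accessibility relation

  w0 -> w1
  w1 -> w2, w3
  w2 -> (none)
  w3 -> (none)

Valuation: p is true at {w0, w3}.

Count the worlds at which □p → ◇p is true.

w0: □p is F, ◇p is F. ✓
w1: □p is F, ◇p is T. ✓
w2: □p is T, ◇p is F. ✗
w3: □p is T, ◇p is F. ✗
Satisfying worlds: {w0, w1}.

2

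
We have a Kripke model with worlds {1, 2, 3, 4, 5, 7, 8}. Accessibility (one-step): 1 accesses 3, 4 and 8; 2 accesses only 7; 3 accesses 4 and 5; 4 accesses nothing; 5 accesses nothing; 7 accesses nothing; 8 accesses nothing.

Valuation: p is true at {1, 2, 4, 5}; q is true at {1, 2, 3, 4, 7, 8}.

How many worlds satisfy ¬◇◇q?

6

1: ◇◇q is T. ✗
2: ◇◇q is F. ✓
3: ◇◇q is F. ✓
4: ◇◇q is F. ✓
5: ◇◇q is F. ✓
7: ◇◇q is F. ✓
8: ◇◇q is F. ✓
Satisfying worlds: {2, 3, 4, 5, 7, 8}.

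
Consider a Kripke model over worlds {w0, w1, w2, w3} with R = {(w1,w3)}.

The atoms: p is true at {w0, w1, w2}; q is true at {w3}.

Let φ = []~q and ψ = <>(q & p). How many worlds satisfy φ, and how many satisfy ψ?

3 and 0

For []~q:
w0: no successors, so []~q holds vacuously. ✓
w1: successors {w3}; ~q there: w3:F. ✗
w2: no successors, so []~q holds vacuously. ✓
w3: no successors, so []~q holds vacuously. ✓
— 3 worlds.
For <>(q & p):
w0: no successors, so <>(q & p) fails. ✗
w1: successors {w3}; q & p there: w3:F. ✗
w2: no successors, so <>(q & p) fails. ✗
w3: no successors, so <>(q & p) fails. ✗
— 0 worlds.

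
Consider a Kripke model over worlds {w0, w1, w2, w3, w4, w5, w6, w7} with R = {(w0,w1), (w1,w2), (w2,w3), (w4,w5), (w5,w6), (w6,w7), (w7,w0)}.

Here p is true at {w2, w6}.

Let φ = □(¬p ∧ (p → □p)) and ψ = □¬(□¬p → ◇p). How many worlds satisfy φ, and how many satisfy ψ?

6 and 6

For □(¬p ∧ (p → □p)):
w0: successors {w1}; ¬p ∧ (p → □p) there: w1:T. ✓
w1: successors {w2}; ¬p ∧ (p → □p) there: w2:F. ✗
w2: successors {w3}; ¬p ∧ (p → □p) there: w3:T. ✓
w3: no successors, so □(¬p ∧ (p → □p)) holds vacuously. ✓
w4: successors {w5}; ¬p ∧ (p → □p) there: w5:T. ✓
w5: successors {w6}; ¬p ∧ (p → □p) there: w6:F. ✗
w6: successors {w7}; ¬p ∧ (p → □p) there: w7:T. ✓
w7: successors {w0}; ¬p ∧ (p → □p) there: w0:T. ✓
— 6 worlds.
For □¬(□¬p → ◇p):
w0: successors {w1}; ¬(□¬p → ◇p) there: w1:F. ✗
w1: successors {w2}; ¬(□¬p → ◇p) there: w2:T. ✓
w2: successors {w3}; ¬(□¬p → ◇p) there: w3:T. ✓
w3: no successors, so □¬(□¬p → ◇p) holds vacuously. ✓
w4: successors {w5}; ¬(□¬p → ◇p) there: w5:F. ✗
w5: successors {w6}; ¬(□¬p → ◇p) there: w6:T. ✓
w6: successors {w7}; ¬(□¬p → ◇p) there: w7:T. ✓
w7: successors {w0}; ¬(□¬p → ◇p) there: w0:T. ✓
— 6 worlds.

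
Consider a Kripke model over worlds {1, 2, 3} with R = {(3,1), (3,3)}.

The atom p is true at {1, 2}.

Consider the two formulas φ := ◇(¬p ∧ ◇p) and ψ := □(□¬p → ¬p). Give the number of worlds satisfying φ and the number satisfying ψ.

For ◇(¬p ∧ ◇p):
1: no successors, so ◇(¬p ∧ ◇p) fails. ✗
2: no successors, so ◇(¬p ∧ ◇p) fails. ✗
3: successors {1, 3}; ¬p ∧ ◇p there: 1:F, 3:T. ✓
— 1 world.
For □(□¬p → ¬p):
1: no successors, so □(□¬p → ¬p) holds vacuously. ✓
2: no successors, so □(□¬p → ¬p) holds vacuously. ✓
3: successors {1, 3}; □¬p → ¬p there: 1:F, 3:T. ✗
— 2 worlds.

1 and 2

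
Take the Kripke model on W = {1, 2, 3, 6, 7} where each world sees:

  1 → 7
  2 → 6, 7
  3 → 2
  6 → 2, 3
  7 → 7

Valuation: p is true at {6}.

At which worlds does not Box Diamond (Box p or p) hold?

1: Box Diamond (Box p or p) is F. ✓
2: Box Diamond (Box p or p) is F. ✓
3: Box Diamond (Box p or p) is T. ✗
6: Box Diamond (Box p or p) is F. ✓
7: Box Diamond (Box p or p) is F. ✓

{1, 2, 6, 7}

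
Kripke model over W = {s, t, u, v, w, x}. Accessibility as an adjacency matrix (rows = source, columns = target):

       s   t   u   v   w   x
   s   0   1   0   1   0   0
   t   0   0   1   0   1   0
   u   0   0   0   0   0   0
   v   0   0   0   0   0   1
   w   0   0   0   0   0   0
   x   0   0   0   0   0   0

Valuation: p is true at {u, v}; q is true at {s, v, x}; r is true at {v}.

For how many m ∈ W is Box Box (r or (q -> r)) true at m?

s: successors {t, v}; Box (r or (q -> r)) there: t:T, v:F. ✗
t: successors {u, w}; Box (r or (q -> r)) there: u:T, w:T. ✓
u: no successors, so Box Box (r or (q -> r)) holds vacuously. ✓
v: successors {x}; Box (r or (q -> r)) there: x:T. ✓
w: no successors, so Box Box (r or (q -> r)) holds vacuously. ✓
x: no successors, so Box Box (r or (q -> r)) holds vacuously. ✓
Satisfying worlds: {t, u, v, w, x}.

5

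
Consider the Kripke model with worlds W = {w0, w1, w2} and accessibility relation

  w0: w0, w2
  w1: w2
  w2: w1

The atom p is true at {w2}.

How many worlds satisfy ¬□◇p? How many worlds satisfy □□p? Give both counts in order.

For ¬□◇p:
w0: □◇p is F. ✓
w1: □◇p is F. ✓
w2: □◇p is T. ✗
— 2 worlds.
For □□p:
w0: successors {w0, w2}; □p there: w0:F, w2:F. ✗
w1: successors {w2}; □p there: w2:F. ✗
w2: successors {w1}; □p there: w1:T. ✓
— 1 world.

2 and 1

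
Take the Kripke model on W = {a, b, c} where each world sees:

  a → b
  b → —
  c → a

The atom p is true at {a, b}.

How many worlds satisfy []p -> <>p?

a: []p is T, <>p is T. ✓
b: []p is T, <>p is F. ✗
c: []p is T, <>p is T. ✓
Satisfying worlds: {a, c}.

2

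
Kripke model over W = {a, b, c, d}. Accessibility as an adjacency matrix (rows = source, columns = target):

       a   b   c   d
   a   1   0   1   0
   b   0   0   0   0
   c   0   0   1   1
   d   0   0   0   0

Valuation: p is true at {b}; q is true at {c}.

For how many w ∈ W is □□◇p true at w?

a: successors {a, c}; □◇p there: a:F, c:F. ✗
b: no successors, so □□◇p holds vacuously. ✓
c: successors {c, d}; □◇p there: c:F, d:T. ✗
d: no successors, so □□◇p holds vacuously. ✓
Satisfying worlds: {b, d}.

2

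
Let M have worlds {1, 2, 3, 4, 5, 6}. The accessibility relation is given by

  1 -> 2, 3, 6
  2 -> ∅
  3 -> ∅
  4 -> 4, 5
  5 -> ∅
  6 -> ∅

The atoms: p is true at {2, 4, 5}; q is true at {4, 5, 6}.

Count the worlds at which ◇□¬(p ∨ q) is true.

1: successors {2, 3, 6}; □¬(p ∨ q) there: 2:T, 3:T, 6:T. ✓
2: no successors, so ◇□¬(p ∨ q) fails. ✗
3: no successors, so ◇□¬(p ∨ q) fails. ✗
4: successors {4, 5}; □¬(p ∨ q) there: 4:F, 5:T. ✓
5: no successors, so ◇□¬(p ∨ q) fails. ✗
6: no successors, so ◇□¬(p ∨ q) fails. ✗
Satisfying worlds: {1, 4}.

2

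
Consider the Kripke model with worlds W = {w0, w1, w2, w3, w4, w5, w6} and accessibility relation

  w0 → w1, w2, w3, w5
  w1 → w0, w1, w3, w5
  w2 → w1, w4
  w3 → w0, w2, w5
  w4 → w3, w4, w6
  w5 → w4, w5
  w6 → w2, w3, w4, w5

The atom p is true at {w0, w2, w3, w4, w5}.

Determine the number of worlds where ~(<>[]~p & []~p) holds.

w0: <>[]~p & []~p is F. ✓
w1: <>[]~p & []~p is F. ✓
w2: <>[]~p & []~p is F. ✓
w3: <>[]~p & []~p is F. ✓
w4: <>[]~p & []~p is F. ✓
w5: <>[]~p & []~p is F. ✓
w6: <>[]~p & []~p is F. ✓
Satisfying worlds: {w0, w1, w2, w3, w4, w5, w6}.

7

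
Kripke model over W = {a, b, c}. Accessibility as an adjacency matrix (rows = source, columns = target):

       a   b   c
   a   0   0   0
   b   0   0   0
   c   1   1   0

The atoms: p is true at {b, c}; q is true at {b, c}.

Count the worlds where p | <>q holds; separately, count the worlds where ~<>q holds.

2 and 2

For p | <>q:
a: p is F, <>q is F. ✗
b: p is T, <>q is F. ✓
c: p is T, <>q is T. ✓
— 2 worlds.
For ~<>q:
a: <>q is F. ✓
b: <>q is F. ✓
c: <>q is T. ✗
— 2 worlds.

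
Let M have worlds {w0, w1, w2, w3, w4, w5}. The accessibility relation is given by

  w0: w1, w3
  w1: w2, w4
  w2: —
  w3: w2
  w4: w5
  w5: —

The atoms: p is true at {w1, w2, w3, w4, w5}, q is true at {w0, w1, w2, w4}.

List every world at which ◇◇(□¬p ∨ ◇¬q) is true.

{w0, w1}

w0: successors {w1, w3}; ◇(□¬p ∨ ◇¬q) there: w1:T, w3:T. ✓
w1: successors {w2, w4}; ◇(□¬p ∨ ◇¬q) there: w2:F, w4:T. ✓
w2: no successors, so ◇◇(□¬p ∨ ◇¬q) fails. ✗
w3: successors {w2}; ◇(□¬p ∨ ◇¬q) there: w2:F. ✗
w4: successors {w5}; ◇(□¬p ∨ ◇¬q) there: w5:F. ✗
w5: no successors, so ◇◇(□¬p ∨ ◇¬q) fails. ✗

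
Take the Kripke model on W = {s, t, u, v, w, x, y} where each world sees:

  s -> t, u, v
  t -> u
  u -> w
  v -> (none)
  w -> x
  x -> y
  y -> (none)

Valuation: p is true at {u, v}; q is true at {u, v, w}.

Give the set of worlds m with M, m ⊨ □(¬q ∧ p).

s: successors {t, u, v}; ¬q ∧ p there: t:F, u:F, v:F. ✗
t: successors {u}; ¬q ∧ p there: u:F. ✗
u: successors {w}; ¬q ∧ p there: w:F. ✗
v: no successors, so □(¬q ∧ p) holds vacuously. ✓
w: successors {x}; ¬q ∧ p there: x:F. ✗
x: successors {y}; ¬q ∧ p there: y:F. ✗
y: no successors, so □(¬q ∧ p) holds vacuously. ✓

{v, y}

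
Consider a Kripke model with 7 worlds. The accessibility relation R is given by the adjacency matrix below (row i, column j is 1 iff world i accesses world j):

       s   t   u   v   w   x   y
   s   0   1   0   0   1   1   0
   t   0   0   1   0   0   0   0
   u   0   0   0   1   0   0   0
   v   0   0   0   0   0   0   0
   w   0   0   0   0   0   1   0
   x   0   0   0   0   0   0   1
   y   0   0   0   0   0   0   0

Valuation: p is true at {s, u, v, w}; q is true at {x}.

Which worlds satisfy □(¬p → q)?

s: successors {t, w, x}; ¬p → q there: t:F, w:T, x:T. ✗
t: successors {u}; ¬p → q there: u:T. ✓
u: successors {v}; ¬p → q there: v:T. ✓
v: no successors, so □(¬p → q) holds vacuously. ✓
w: successors {x}; ¬p → q there: x:T. ✓
x: successors {y}; ¬p → q there: y:F. ✗
y: no successors, so □(¬p → q) holds vacuously. ✓

{t, u, v, w, y}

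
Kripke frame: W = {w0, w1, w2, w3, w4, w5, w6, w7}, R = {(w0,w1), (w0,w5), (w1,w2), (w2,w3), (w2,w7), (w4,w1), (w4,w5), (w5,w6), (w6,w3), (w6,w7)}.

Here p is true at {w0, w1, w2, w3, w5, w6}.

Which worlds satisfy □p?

{w0, w1, w3, w4, w5, w7}

w0: successors {w1, w5}; p there: w1:T, w5:T. ✓
w1: successors {w2}; p there: w2:T. ✓
w2: successors {w3, w7}; p there: w3:T, w7:F. ✗
w3: no successors, so □p holds vacuously. ✓
w4: successors {w1, w5}; p there: w1:T, w5:T. ✓
w5: successors {w6}; p there: w6:T. ✓
w6: successors {w3, w7}; p there: w3:T, w7:F. ✗
w7: no successors, so □p holds vacuously. ✓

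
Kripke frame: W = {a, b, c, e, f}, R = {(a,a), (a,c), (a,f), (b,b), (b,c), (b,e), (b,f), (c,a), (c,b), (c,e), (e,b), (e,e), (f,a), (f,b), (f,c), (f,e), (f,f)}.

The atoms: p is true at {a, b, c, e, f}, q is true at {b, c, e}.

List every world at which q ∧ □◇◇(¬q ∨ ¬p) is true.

a: q is F, □◇◇(¬q ∨ ¬p) is T. ✗
b: q is T, □◇◇(¬q ∨ ¬p) is T. ✓
c: q is T, □◇◇(¬q ∨ ¬p) is T. ✓
e: q is T, □◇◇(¬q ∨ ¬p) is T. ✓
f: q is F, □◇◇(¬q ∨ ¬p) is T. ✗

{b, c, e}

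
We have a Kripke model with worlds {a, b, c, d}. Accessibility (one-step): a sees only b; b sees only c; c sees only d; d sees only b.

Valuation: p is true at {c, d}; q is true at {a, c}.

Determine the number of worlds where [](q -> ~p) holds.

a: successors {b}; q -> ~p there: b:T. ✓
b: successors {c}; q -> ~p there: c:F. ✗
c: successors {d}; q -> ~p there: d:T. ✓
d: successors {b}; q -> ~p there: b:T. ✓
Satisfying worlds: {a, c, d}.

3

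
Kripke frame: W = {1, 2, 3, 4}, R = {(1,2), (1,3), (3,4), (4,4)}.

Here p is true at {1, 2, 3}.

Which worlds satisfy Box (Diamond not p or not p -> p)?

{1, 2}

1: successors {2, 3}; Diamond not p or not p -> p there: 2:T, 3:T. ✓
2: no successors, so Box (Diamond not p or not p -> p) holds vacuously. ✓
3: successors {4}; Diamond not p or not p -> p there: 4:F. ✗
4: successors {4}; Diamond not p or not p -> p there: 4:F. ✗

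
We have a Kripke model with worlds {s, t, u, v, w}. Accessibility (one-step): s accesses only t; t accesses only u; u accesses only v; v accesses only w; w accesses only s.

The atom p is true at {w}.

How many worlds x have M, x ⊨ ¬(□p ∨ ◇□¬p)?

s: □p ∨ ◇□¬p is T. ✗
t: □p ∨ ◇□¬p is T. ✗
u: □p ∨ ◇□¬p is F. ✓
v: □p ∨ ◇□¬p is T. ✗
w: □p ∨ ◇□¬p is T. ✗
Satisfying worlds: {u}.

1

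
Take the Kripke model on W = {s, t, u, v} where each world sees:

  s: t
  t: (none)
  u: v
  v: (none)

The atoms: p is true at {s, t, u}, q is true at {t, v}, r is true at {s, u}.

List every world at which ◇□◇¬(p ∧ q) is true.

{s, u}

s: successors {t}; □◇¬(p ∧ q) there: t:T. ✓
t: no successors, so ◇□◇¬(p ∧ q) fails. ✗
u: successors {v}; □◇¬(p ∧ q) there: v:T. ✓
v: no successors, so ◇□◇¬(p ∧ q) fails. ✗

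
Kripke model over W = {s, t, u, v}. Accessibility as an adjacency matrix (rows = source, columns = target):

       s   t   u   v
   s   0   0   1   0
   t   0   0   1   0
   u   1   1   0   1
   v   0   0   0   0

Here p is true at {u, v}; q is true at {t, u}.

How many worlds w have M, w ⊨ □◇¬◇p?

s: successors {u}; ◇¬◇p there: u:T. ✓
t: successors {u}; ◇¬◇p there: u:T. ✓
u: successors {s, t, v}; ◇¬◇p there: s:F, t:F, v:F. ✗
v: no successors, so □◇¬◇p holds vacuously. ✓
Satisfying worlds: {s, t, v}.

3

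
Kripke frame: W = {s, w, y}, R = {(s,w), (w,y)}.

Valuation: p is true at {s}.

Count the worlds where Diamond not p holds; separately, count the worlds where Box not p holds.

For Diamond not p:
s: successors {w}; not p there: w:T. ✓
w: successors {y}; not p there: y:T. ✓
y: no successors, so Diamond not p fails. ✗
— 2 worlds.
For Box not p:
s: successors {w}; not p there: w:T. ✓
w: successors {y}; not p there: y:T. ✓
y: no successors, so Box not p holds vacuously. ✓
— 3 worlds.

2 and 3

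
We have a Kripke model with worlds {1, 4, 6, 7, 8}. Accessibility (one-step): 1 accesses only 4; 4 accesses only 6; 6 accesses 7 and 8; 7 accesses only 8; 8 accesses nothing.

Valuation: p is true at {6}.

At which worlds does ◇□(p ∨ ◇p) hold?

{1, 6, 7}

1: successors {4}; □(p ∨ ◇p) there: 4:T. ✓
4: successors {6}; □(p ∨ ◇p) there: 6:F. ✗
6: successors {7, 8}; □(p ∨ ◇p) there: 7:F, 8:T. ✓
7: successors {8}; □(p ∨ ◇p) there: 8:T. ✓
8: no successors, so ◇□(p ∨ ◇p) fails. ✗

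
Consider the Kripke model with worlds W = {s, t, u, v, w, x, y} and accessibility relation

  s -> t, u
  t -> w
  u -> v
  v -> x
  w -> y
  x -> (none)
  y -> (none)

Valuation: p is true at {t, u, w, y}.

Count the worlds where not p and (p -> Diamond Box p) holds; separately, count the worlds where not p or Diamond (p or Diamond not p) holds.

3 and 6

For not p and (p -> Diamond Box p):
s: not p is T, p -> Diamond Box p is T. ✓
t: not p is F, p -> Diamond Box p is T. ✗
u: not p is F, p -> Diamond Box p is F. ✗
v: not p is T, p -> Diamond Box p is T. ✓
w: not p is F, p -> Diamond Box p is T. ✗
x: not p is T, p -> Diamond Box p is T. ✓
y: not p is F, p -> Diamond Box p is F. ✗
— 3 worlds.
For not p or Diamond (p or Diamond not p):
s: not p is T, Diamond (p or Diamond not p) is T. ✓
t: not p is F, Diamond (p or Diamond not p) is T. ✓
u: not p is F, Diamond (p or Diamond not p) is T. ✓
v: not p is T, Diamond (p or Diamond not p) is F. ✓
w: not p is F, Diamond (p or Diamond not p) is T. ✓
x: not p is T, Diamond (p or Diamond not p) is F. ✓
y: not p is F, Diamond (p or Diamond not p) is F. ✗
— 6 worlds.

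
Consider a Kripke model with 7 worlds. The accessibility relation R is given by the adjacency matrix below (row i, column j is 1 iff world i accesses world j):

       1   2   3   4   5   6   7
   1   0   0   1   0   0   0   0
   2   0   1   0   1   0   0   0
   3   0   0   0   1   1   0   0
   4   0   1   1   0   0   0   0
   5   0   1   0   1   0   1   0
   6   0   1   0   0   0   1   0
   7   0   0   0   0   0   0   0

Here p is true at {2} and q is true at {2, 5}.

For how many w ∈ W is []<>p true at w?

5

1: successors {3}; <>p there: 3:F. ✗
2: successors {2, 4}; <>p there: 2:T, 4:T. ✓
3: successors {4, 5}; <>p there: 4:T, 5:T. ✓
4: successors {2, 3}; <>p there: 2:T, 3:F. ✗
5: successors {2, 4, 6}; <>p there: 2:T, 4:T, 6:T. ✓
6: successors {2, 6}; <>p there: 2:T, 6:T. ✓
7: no successors, so []<>p holds vacuously. ✓
Satisfying worlds: {2, 3, 5, 6, 7}.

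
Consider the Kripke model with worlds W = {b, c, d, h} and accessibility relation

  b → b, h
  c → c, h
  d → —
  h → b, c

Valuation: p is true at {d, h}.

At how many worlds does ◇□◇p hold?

2

b: successors {b, h}; □◇p there: b:F, h:T. ✓
c: successors {c, h}; □◇p there: c:F, h:T. ✓
d: no successors, so ◇□◇p fails. ✗
h: successors {b, c}; □◇p there: b:F, c:F. ✗
Satisfying worlds: {b, c}.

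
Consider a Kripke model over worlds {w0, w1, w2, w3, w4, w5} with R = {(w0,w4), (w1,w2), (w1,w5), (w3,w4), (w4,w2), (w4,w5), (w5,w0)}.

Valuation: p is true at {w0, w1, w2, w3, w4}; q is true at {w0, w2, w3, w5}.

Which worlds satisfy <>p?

{w0, w1, w3, w4, w5}

w0: successors {w4}; p there: w4:T. ✓
w1: successors {w2, w5}; p there: w2:T, w5:F. ✓
w2: no successors, so <>p fails. ✗
w3: successors {w4}; p there: w4:T. ✓
w4: successors {w2, w5}; p there: w2:T, w5:F. ✓
w5: successors {w0}; p there: w0:T. ✓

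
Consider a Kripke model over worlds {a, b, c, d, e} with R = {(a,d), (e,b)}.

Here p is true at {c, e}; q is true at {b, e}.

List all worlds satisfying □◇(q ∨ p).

{b, c, d}

a: successors {d}; ◇(q ∨ p) there: d:F. ✗
b: no successors, so □◇(q ∨ p) holds vacuously. ✓
c: no successors, so □◇(q ∨ p) holds vacuously. ✓
d: no successors, so □◇(q ∨ p) holds vacuously. ✓
e: successors {b}; ◇(q ∨ p) there: b:F. ✗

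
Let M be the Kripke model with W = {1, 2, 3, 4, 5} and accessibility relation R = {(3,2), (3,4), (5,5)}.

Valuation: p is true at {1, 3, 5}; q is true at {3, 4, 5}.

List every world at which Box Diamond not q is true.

{1, 2, 4}

1: no successors, so Box Diamond not q holds vacuously. ✓
2: no successors, so Box Diamond not q holds vacuously. ✓
3: successors {2, 4}; Diamond not q there: 2:F, 4:F. ✗
4: no successors, so Box Diamond not q holds vacuously. ✓
5: successors {5}; Diamond not q there: 5:F. ✗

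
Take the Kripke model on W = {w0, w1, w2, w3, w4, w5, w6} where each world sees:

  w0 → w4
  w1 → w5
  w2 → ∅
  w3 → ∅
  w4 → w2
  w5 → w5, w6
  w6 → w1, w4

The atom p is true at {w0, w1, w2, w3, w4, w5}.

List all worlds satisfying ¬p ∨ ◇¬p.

w0: ¬p is F, ◇¬p is F. ✗
w1: ¬p is F, ◇¬p is F. ✗
w2: ¬p is F, ◇¬p is F. ✗
w3: ¬p is F, ◇¬p is F. ✗
w4: ¬p is F, ◇¬p is F. ✗
w5: ¬p is F, ◇¬p is T. ✓
w6: ¬p is T, ◇¬p is F. ✓

{w5, w6}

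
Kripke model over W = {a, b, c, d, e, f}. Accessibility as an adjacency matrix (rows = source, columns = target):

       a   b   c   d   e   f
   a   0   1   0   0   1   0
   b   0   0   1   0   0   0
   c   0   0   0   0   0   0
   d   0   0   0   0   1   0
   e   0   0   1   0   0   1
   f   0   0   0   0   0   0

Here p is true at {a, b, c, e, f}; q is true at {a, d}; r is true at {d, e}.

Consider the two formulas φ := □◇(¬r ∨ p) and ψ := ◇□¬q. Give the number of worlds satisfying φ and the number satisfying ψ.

For □◇(¬r ∨ p):
a: successors {b, e}; ◇(¬r ∨ p) there: b:T, e:T. ✓
b: successors {c}; ◇(¬r ∨ p) there: c:F. ✗
c: no successors, so □◇(¬r ∨ p) holds vacuously. ✓
d: successors {e}; ◇(¬r ∨ p) there: e:T. ✓
e: successors {c, f}; ◇(¬r ∨ p) there: c:F, f:F. ✗
f: no successors, so □◇(¬r ∨ p) holds vacuously. ✓
— 4 worlds.
For ◇□¬q:
a: successors {b, e}; □¬q there: b:T, e:T. ✓
b: successors {c}; □¬q there: c:T. ✓
c: no successors, so ◇□¬q fails. ✗
d: successors {e}; □¬q there: e:T. ✓
e: successors {c, f}; □¬q there: c:T, f:T. ✓
f: no successors, so ◇□¬q fails. ✗
— 4 worlds.

4 and 4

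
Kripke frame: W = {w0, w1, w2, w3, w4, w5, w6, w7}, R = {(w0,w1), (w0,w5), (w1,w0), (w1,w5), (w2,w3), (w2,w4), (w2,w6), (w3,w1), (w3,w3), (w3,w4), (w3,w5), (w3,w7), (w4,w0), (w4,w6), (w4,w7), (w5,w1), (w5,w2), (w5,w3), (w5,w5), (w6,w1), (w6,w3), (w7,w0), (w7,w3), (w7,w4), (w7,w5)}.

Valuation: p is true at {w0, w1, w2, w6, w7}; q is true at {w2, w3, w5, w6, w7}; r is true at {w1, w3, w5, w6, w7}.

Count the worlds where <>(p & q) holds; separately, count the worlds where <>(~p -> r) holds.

For <>(p & q):
w0: successors {w1, w5}; p & q there: w1:F, w5:F. ✗
w1: successors {w0, w5}; p & q there: w0:F, w5:F. ✗
w2: successors {w3, w4, w6}; p & q there: w3:F, w4:F, w6:T. ✓
w3: successors {w1, w3, w4, w5, w7}; p & q there: w1:F, w3:F, w4:F, w5:F, w7:T. ✓
w4: successors {w0, w6, w7}; p & q there: w0:F, w6:T, w7:T. ✓
w5: successors {w1, w2, w3, w5}; p & q there: w1:F, w2:T, w3:F, w5:F. ✓
w6: successors {w1, w3}; p & q there: w1:F, w3:F. ✗
w7: successors {w0, w3, w4, w5}; p & q there: w0:F, w3:F, w4:F, w5:F. ✗
— 4 worlds.
For <>(~p -> r):
w0: successors {w1, w5}; ~p -> r there: w1:T, w5:T. ✓
w1: successors {w0, w5}; ~p -> r there: w0:T, w5:T. ✓
w2: successors {w3, w4, w6}; ~p -> r there: w3:T, w4:F, w6:T. ✓
w3: successors {w1, w3, w4, w5, w7}; ~p -> r there: w1:T, w3:T, w4:F, w5:T, w7:T. ✓
w4: successors {w0, w6, w7}; ~p -> r there: w0:T, w6:T, w7:T. ✓
w5: successors {w1, w2, w3, w5}; ~p -> r there: w1:T, w2:T, w3:T, w5:T. ✓
w6: successors {w1, w3}; ~p -> r there: w1:T, w3:T. ✓
w7: successors {w0, w3, w4, w5}; ~p -> r there: w0:T, w3:T, w4:F, w5:T. ✓
— 8 worlds.

4 and 8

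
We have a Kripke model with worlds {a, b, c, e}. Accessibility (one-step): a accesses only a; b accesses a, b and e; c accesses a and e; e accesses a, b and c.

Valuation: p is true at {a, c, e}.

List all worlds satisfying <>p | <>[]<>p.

{a, b, c, e}

a: <>p is T, <>[]<>p is T. ✓
b: <>p is T, <>[]<>p is T. ✓
c: <>p is T, <>[]<>p is T. ✓
e: <>p is T, <>[]<>p is T. ✓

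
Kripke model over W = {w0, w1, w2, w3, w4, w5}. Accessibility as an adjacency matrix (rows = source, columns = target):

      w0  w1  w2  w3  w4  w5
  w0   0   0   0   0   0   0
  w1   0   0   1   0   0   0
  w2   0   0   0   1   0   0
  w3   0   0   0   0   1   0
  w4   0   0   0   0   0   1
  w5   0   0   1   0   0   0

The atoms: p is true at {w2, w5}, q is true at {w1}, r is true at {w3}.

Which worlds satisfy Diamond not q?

{w1, w2, w3, w4, w5}

w0: no successors, so Diamond not q fails. ✗
w1: successors {w2}; not q there: w2:T. ✓
w2: successors {w3}; not q there: w3:T. ✓
w3: successors {w4}; not q there: w4:T. ✓
w4: successors {w5}; not q there: w5:T. ✓
w5: successors {w2}; not q there: w2:T. ✓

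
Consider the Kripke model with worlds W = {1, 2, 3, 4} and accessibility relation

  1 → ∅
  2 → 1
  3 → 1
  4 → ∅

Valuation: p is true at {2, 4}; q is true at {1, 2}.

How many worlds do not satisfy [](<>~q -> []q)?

1: no successors, so [](<>~q -> []q) holds vacuously. ✓
2: successors {1}; <>~q -> []q there: 1:T. ✓
3: successors {1}; <>~q -> []q there: 1:T. ✓
4: no successors, so [](<>~q -> []q) holds vacuously. ✓
Satisfying worlds: {1, 2, 3, 4}.
So [](<>~q -> []q) fails at the other 0 worlds.

0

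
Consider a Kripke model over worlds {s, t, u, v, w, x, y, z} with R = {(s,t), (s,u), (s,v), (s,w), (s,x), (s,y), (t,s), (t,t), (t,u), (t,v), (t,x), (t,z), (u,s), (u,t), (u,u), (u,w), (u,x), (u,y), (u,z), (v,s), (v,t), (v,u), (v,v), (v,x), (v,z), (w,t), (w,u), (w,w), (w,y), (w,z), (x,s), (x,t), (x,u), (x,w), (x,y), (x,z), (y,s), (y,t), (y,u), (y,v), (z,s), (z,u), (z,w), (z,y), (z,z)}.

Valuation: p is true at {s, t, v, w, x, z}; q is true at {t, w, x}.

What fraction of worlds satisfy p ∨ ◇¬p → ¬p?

1/4

s: p ∨ ◇¬p is T, ¬p is F. ✗
t: p ∨ ◇¬p is T, ¬p is F. ✗
u: p ∨ ◇¬p is T, ¬p is T. ✓
v: p ∨ ◇¬p is T, ¬p is F. ✗
w: p ∨ ◇¬p is T, ¬p is F. ✗
x: p ∨ ◇¬p is T, ¬p is F. ✗
y: p ∨ ◇¬p is T, ¬p is T. ✓
z: p ∨ ◇¬p is T, ¬p is F. ✗
That's 2 of 8 worlds, so 2/8 = 1/4.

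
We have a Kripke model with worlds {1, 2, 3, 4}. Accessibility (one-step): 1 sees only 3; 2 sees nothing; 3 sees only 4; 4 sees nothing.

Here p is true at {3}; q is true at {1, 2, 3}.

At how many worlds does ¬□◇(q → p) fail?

1: □◇(q → p) is T. ✗
2: □◇(q → p) is T. ✗
3: □◇(q → p) is F. ✓
4: □◇(q → p) is T. ✗
Satisfying worlds: {3}.
So ¬□◇(q → p) fails at the other 3 worlds.

3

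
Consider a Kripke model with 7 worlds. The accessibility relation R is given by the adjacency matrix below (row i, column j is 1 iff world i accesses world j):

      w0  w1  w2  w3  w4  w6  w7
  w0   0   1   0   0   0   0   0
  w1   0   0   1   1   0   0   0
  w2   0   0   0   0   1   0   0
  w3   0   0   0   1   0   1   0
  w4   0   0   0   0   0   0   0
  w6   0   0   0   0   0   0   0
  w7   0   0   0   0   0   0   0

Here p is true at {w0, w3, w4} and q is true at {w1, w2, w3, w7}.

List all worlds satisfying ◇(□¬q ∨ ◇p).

w0: successors {w1}; □¬q ∨ ◇p there: w1:T. ✓
w1: successors {w2, w3}; □¬q ∨ ◇p there: w2:T, w3:T. ✓
w2: successors {w4}; □¬q ∨ ◇p there: w4:T. ✓
w3: successors {w3, w6}; □¬q ∨ ◇p there: w3:T, w6:T. ✓
w4: no successors, so ◇(□¬q ∨ ◇p) fails. ✗
w6: no successors, so ◇(□¬q ∨ ◇p) fails. ✗
w7: no successors, so ◇(□¬q ∨ ◇p) fails. ✗

{w0, w1, w2, w3}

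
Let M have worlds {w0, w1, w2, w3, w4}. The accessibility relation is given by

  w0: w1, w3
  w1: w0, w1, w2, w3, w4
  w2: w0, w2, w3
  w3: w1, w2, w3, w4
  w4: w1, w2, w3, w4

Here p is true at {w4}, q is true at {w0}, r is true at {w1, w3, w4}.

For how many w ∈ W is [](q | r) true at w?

w0: successors {w1, w3}; q | r there: w1:T, w3:T. ✓
w1: successors {w0, w1, w2, w3, w4}; q | r there: w0:T, w1:T, w2:F, w3:T, w4:T. ✗
w2: successors {w0, w2, w3}; q | r there: w0:T, w2:F, w3:T. ✗
w3: successors {w1, w2, w3, w4}; q | r there: w1:T, w2:F, w3:T, w4:T. ✗
w4: successors {w1, w2, w3, w4}; q | r there: w1:T, w2:F, w3:T, w4:T. ✗
Satisfying worlds: {w0}.

1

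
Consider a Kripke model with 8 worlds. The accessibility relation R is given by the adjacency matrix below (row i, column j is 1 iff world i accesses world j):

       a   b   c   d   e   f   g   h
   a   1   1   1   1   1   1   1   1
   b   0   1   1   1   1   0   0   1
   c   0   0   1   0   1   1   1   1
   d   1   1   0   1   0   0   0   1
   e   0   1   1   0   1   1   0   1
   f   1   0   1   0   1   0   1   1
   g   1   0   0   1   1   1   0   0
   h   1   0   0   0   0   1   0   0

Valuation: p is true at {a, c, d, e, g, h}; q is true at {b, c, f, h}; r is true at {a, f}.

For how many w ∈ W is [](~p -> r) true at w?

4

a: successors {a, b, c, d, e, f, g, h}; ~p -> r there: a:T, b:F, c:T, d:T, e:T, f:T, g:T, h:T. ✗
b: successors {b, c, d, e, h}; ~p -> r there: b:F, c:T, d:T, e:T, h:T. ✗
c: successors {c, e, f, g, h}; ~p -> r there: c:T, e:T, f:T, g:T, h:T. ✓
d: successors {a, b, d, h}; ~p -> r there: a:T, b:F, d:T, h:T. ✗
e: successors {b, c, e, f, h}; ~p -> r there: b:F, c:T, e:T, f:T, h:T. ✗
f: successors {a, c, e, g, h}; ~p -> r there: a:T, c:T, e:T, g:T, h:T. ✓
g: successors {a, d, e, f}; ~p -> r there: a:T, d:T, e:T, f:T. ✓
h: successors {a, f}; ~p -> r there: a:T, f:T. ✓
Satisfying worlds: {c, f, g, h}.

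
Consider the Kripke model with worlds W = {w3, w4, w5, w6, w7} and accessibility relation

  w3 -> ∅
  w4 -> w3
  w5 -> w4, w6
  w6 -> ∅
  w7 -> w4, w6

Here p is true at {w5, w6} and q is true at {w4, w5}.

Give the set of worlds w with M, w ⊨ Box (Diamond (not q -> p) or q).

w3: no successors, so Box (Diamond (not q -> p) or q) holds vacuously. ✓
w4: successors {w3}; Diamond (not q -> p) or q there: w3:F. ✗
w5: successors {w4, w6}; Diamond (not q -> p) or q there: w4:T, w6:F. ✗
w6: no successors, so Box (Diamond (not q -> p) or q) holds vacuously. ✓
w7: successors {w4, w6}; Diamond (not q -> p) or q there: w4:T, w6:F. ✗

{w3, w6}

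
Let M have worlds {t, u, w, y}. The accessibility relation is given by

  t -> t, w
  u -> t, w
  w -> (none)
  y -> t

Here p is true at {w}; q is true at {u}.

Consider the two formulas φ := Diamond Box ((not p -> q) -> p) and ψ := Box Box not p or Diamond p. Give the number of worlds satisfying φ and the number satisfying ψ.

3 and 3

For Diamond Box ((not p -> q) -> p):
t: successors {t, w}; Box ((not p -> q) -> p) there: t:T, w:T. ✓
u: successors {t, w}; Box ((not p -> q) -> p) there: t:T, w:T. ✓
w: no successors, so Diamond Box ((not p -> q) -> p) fails. ✗
y: successors {t}; Box ((not p -> q) -> p) there: t:T. ✓
— 3 worlds.
For Box Box not p or Diamond p:
t: Box Box not p is F, Diamond p is T. ✓
u: Box Box not p is F, Diamond p is T. ✓
w: Box Box not p is T, Diamond p is F. ✓
y: Box Box not p is F, Diamond p is F. ✗
— 3 worlds.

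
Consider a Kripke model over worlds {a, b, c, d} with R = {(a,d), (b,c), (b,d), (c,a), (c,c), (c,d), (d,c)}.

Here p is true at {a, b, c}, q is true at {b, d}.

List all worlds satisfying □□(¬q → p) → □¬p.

{a}

a: □□(¬q → p) is T, □¬p is T. ✓
b: □□(¬q → p) is T, □¬p is F. ✗
c: □□(¬q → p) is T, □¬p is F. ✗
d: □□(¬q → p) is T, □¬p is F. ✗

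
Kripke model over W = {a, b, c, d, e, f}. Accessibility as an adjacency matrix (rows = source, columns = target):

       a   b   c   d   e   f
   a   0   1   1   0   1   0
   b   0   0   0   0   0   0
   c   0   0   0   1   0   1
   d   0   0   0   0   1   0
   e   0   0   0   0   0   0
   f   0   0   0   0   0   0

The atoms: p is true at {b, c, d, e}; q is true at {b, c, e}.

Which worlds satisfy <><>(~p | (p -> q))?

{a, c}

a: successors {b, c, e}; <>(~p | (p -> q)) there: b:F, c:T, e:F. ✓
b: no successors, so <><>(~p | (p -> q)) fails. ✗
c: successors {d, f}; <>(~p | (p -> q)) there: d:T, f:F. ✓
d: successors {e}; <>(~p | (p -> q)) there: e:F. ✗
e: no successors, so <><>(~p | (p -> q)) fails. ✗
f: no successors, so <><>(~p | (p -> q)) fails. ✗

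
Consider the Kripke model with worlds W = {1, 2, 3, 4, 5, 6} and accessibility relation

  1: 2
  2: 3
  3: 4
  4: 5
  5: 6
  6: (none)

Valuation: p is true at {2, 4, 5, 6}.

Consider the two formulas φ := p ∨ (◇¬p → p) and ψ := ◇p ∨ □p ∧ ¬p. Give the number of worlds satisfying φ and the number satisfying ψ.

For p ∨ (◇¬p → p):
1: p is F, ◇¬p → p is T. ✓
2: p is T, ◇¬p → p is T. ✓
3: p is F, ◇¬p → p is T. ✓
4: p is T, ◇¬p → p is T. ✓
5: p is T, ◇¬p → p is T. ✓
6: p is T, ◇¬p → p is T. ✓
— 6 worlds.
For ◇p ∨ □p ∧ ¬p:
1: ◇p is T, □p ∧ ¬p is T. ✓
2: ◇p is F, □p ∧ ¬p is F. ✗
3: ◇p is T, □p ∧ ¬p is T. ✓
4: ◇p is T, □p ∧ ¬p is F. ✓
5: ◇p is T, □p ∧ ¬p is F. ✓
6: ◇p is F, □p ∧ ¬p is F. ✗
— 4 worlds.

6 and 4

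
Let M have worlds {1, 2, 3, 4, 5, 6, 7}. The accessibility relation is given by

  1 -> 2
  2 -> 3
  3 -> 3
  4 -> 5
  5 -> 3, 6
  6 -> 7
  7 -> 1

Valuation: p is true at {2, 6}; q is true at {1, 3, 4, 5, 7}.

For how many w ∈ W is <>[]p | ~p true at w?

1: <>[]p is F, ~p is T. ✓
2: <>[]p is F, ~p is F. ✗
3: <>[]p is F, ~p is T. ✓
4: <>[]p is F, ~p is T. ✓
5: <>[]p is F, ~p is T. ✓
6: <>[]p is F, ~p is F. ✗
7: <>[]p is T, ~p is T. ✓
Satisfying worlds: {1, 3, 4, 5, 7}.

5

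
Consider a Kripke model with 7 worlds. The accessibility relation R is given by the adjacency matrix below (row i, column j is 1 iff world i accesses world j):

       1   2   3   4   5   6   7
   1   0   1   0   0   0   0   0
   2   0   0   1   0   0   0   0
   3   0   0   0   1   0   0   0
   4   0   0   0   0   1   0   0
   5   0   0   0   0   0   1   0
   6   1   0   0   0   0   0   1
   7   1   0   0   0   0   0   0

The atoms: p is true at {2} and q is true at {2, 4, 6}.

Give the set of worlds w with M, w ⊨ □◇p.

{7}

1: successors {2}; ◇p there: 2:F. ✗
2: successors {3}; ◇p there: 3:F. ✗
3: successors {4}; ◇p there: 4:F. ✗
4: successors {5}; ◇p there: 5:F. ✗
5: successors {6}; ◇p there: 6:F. ✗
6: successors {1, 7}; ◇p there: 1:T, 7:F. ✗
7: successors {1}; ◇p there: 1:T. ✓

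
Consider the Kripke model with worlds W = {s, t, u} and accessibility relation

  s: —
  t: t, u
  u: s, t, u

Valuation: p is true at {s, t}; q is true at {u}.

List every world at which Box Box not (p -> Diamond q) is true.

s: no successors, so Box Box not (p -> Diamond q) holds vacuously. ✓
t: successors {t, u}; Box not (p -> Diamond q) there: t:F, u:F. ✗
u: successors {s, t, u}; Box not (p -> Diamond q) there: s:T, t:F, u:F. ✗

{s}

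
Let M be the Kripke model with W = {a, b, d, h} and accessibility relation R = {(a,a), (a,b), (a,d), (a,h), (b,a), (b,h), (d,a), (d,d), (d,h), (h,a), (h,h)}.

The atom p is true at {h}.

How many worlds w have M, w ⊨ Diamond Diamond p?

a: successors {a, b, d, h}; Diamond p there: a:T, b:T, d:T, h:T. ✓
b: successors {a, h}; Diamond p there: a:T, h:T. ✓
d: successors {a, d, h}; Diamond p there: a:T, d:T, h:T. ✓
h: successors {a, h}; Diamond p there: a:T, h:T. ✓
Satisfying worlds: {a, b, d, h}.

4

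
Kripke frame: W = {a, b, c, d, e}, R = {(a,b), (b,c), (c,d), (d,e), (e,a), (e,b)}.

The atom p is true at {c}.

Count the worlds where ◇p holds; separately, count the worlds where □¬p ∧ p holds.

For ◇p:
a: successors {b}; p there: b:F. ✗
b: successors {c}; p there: c:T. ✓
c: successors {d}; p there: d:F. ✗
d: successors {e}; p there: e:F. ✗
e: successors {a, b}; p there: a:F, b:F. ✗
— 1 world.
For □¬p ∧ p:
a: □¬p is T, p is F. ✗
b: □¬p is F, p is F. ✗
c: □¬p is T, p is T. ✓
d: □¬p is T, p is F. ✗
e: □¬p is T, p is F. ✗
— 1 world.

1 and 1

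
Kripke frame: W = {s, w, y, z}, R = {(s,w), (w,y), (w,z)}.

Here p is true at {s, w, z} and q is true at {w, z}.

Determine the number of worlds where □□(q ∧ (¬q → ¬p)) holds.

s: successors {w}; □(q ∧ (¬q → ¬p)) there: w:F. ✗
w: successors {y, z}; □(q ∧ (¬q → ¬p)) there: y:T, z:T. ✓
y: no successors, so □□(q ∧ (¬q → ¬p)) holds vacuously. ✓
z: no successors, so □□(q ∧ (¬q → ¬p)) holds vacuously. ✓
Satisfying worlds: {w, y, z}.

3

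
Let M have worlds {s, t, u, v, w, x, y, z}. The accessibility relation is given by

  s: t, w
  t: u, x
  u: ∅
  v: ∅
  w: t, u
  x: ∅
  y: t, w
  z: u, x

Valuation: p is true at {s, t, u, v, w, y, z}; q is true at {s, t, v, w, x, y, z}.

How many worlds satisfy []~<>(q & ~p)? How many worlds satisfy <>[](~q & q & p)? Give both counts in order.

5 and 3

For []~<>(q & ~p):
s: successors {t, w}; ~<>(q & ~p) there: t:F, w:T. ✗
t: successors {u, x}; ~<>(q & ~p) there: u:T, x:T. ✓
u: no successors, so []~<>(q & ~p) holds vacuously. ✓
v: no successors, so []~<>(q & ~p) holds vacuously. ✓
w: successors {t, u}; ~<>(q & ~p) there: t:F, u:T. ✗
x: no successors, so []~<>(q & ~p) holds vacuously. ✓
y: successors {t, w}; ~<>(q & ~p) there: t:F, w:T. ✗
z: successors {u, x}; ~<>(q & ~p) there: u:T, x:T. ✓
— 5 worlds.
For <>[](~q & q & p):
s: successors {t, w}; [](~q & q & p) there: t:F, w:F. ✗
t: successors {u, x}; [](~q & q & p) there: u:T, x:T. ✓
u: no successors, so <>[](~q & q & p) fails. ✗
v: no successors, so <>[](~q & q & p) fails. ✗
w: successors {t, u}; [](~q & q & p) there: t:F, u:T. ✓
x: no successors, so <>[](~q & q & p) fails. ✗
y: successors {t, w}; [](~q & q & p) there: t:F, w:F. ✗
z: successors {u, x}; [](~q & q & p) there: u:T, x:T. ✓
— 3 worlds.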